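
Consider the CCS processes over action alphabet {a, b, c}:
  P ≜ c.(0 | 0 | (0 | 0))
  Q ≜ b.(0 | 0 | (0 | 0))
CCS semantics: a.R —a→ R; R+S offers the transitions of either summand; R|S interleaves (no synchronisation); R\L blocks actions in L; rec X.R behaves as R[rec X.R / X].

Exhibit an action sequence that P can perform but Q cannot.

LTS(P): 2 reachable states
  s0 = c.(0 | 0 | (0 | 0)) → --c--▸ s1
  s1 = 0 | 0 | (0 | 0) → deadlocked
LTS(Q): 2 reachable states
  t0 = b.(0 | 0 | (0 | 0)) → --b--▸ t1
  t1 = 0 | 0 | (0 | 0) → deadlocked
Executing c from P (initial set {s0}):
  after c @ step 1: {s1}
  ✓ P
Executing c from Q (initial set {t0}):
  after c @ step 1: ∅ (Q stuck)

c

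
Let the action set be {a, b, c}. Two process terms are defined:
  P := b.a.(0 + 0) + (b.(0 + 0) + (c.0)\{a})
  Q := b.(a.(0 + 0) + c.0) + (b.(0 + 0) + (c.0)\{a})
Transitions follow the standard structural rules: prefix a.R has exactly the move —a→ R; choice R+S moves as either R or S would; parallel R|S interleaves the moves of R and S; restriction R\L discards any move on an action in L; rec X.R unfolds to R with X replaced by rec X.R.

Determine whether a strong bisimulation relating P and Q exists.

NO

LTS(P): 4 reachable states
  p0 = b.a.(0 + 0) + (b.(0 + 0) + (c.0)\{a}) | --b--▸ p1, --b--▸ p2, --c--▸ p3
  p1 = 0 + 0 | (no moves)
  p2 = a.(0 + 0) | --a--▸ p1
  p3 = 0\{a} | (no moves)
LTS(Q): 5 reachable states
  q0 = b.(a.(0 + 0) + c.0) + (b.(0 + 0) + (c.0)\{a}) | --b--▸ q1, --b--▸ q2, --c--▸ q3
  q1 = 0 + 0 | (no moves)
  q2 = a.(0 + 0) + c.0 | --a--▸ q1, --c--▸ q4
  q3 = 0\{a} | (no moves)
  q4 = 0 | (no moves)
Coarsest stable partition (strong bisimilarity classes):
  B0 = {p0}
  B1 = {p1, p3, q1, q3, q4}
  B2 = {p2}
  B3 = {q0}
  B4 = {q2}
p0 ∈ B0, q0 ∈ B3 → different blocks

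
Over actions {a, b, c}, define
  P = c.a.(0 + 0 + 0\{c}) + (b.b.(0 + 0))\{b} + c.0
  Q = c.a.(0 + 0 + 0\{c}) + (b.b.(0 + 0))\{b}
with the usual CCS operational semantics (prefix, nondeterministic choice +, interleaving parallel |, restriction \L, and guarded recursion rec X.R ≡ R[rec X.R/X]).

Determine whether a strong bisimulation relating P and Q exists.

LTS(P): 4 reachable states
  m0 = c.a.(0 + 0 + 0\{c}) + (b.b.(0 + 0))\{b} + c.0 | —c→ m1, —c→ m2
  m1 = 0 | ∅
  m2 = a.(0 + 0 + 0\{c}) | —a→ m3
  m3 = 0 + 0 + 0\{c} | ∅
LTS(Q): 3 reachable states
  n0 = c.a.(0 + 0 + 0\{c}) + (b.b.(0 + 0))\{b} | —c→ n1
  n1 = a.(0 + 0 + 0\{c}) | —a→ n2
  n2 = 0 + 0 + 0\{c} | ∅
Bisimilarity quotient blocks:
  B0 = {m0}
  B1 = {m2, n1}
  B2 = {m1, m3, n2}
  B3 = {n0}
m0 ∈ B0, n0 ∈ B3 → different blocks

P ≁ Q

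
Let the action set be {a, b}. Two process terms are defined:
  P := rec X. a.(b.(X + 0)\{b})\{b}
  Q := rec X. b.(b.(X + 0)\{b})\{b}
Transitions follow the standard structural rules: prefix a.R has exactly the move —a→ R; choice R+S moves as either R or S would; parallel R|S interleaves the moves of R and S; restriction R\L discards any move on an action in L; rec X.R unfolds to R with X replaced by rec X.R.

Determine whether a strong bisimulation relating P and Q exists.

Reachable graph of P (2 states):
  s0 = rec X. a.(b.(X + 0)\{b})\{b} has moves =a=> s1
  s1 = (b.((rec X. a.(b.(X + 0)\{b})\{b}) + 0)\{b})\{b} has moves ·
Reachable graph of Q (2 states):
  t0 = rec X. b.(b.(X + 0)\{b})\{b} has moves =b=> t1
  t1 = (b.((rec X. b.(b.(X + 0)\{b})\{b}) + 0)\{b})\{b} has moves ·
Coarsest stable partition (strong bisimilarity classes):
  B0 = {s0}
  B1 = {s1, t1}
  B2 = {t0}
s0 ∈ B0, t0 ∈ B2 → different blocks

P ≁ Q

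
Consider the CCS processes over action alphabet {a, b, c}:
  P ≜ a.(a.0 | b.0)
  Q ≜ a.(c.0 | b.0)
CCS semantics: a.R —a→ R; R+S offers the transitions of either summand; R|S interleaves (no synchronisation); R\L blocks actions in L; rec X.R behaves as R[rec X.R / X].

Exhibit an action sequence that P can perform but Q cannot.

aa

P's transition system — 5 states:
  m0 = a.(a.0 | b.0) | -a-> m1
  m1 = a.0 | b.0 | -a-> m2, -b-> m3
  m2 = 0 | b.0 | -b-> m4
  m3 = a.0 | 0 | -a-> m4
  m4 = 0 | 0 | ·
Q's transition system — 5 states:
  n0 = a.(c.0 | b.0) | -a-> n1
  n1 = c.0 | b.0 | -b-> n2, -c-> n3
  n2 = c.0 | 0 | -c-> n4
  n3 = 0 | b.0 | -b-> n4
  n4 = 0 | 0 | ·
Trace ⟨aa⟩ through P, begin at {m0}:
  step 1 (a): {m1}
  step 2 (a): {m2}
  — P admits the full trace.
Trace ⟨aa⟩ through Q, begin at {n0}:
  step 1 (a): {n1}
  step 2 (a): ∅ (Q stuck)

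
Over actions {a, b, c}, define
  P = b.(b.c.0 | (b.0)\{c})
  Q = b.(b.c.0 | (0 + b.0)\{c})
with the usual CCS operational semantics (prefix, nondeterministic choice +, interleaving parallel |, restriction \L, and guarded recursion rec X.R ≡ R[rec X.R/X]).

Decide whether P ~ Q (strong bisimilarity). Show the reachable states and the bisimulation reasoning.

LTS(P): 7 reachable states
  u0 = b.(b.c.0 | (b.0)\{c}) → =b=> u1
  u1 = b.c.0 | (b.0)\{c} → =b=> u2, =b=> u3
  u2 = b.c.0 | 0\{c} → =b=> u4
  u3 = c.0 | (b.0)\{c} → =b=> u4, =c=> u5
  u4 = c.0 | 0\{c} → =c=> u6
  u5 = 0 | (b.0)\{c} → =b=> u6
  u6 = 0 | 0\{c} → deadlocked
LTS(Q): 7 reachable states
  v0 = b.(b.c.0 | (0 + b.0)\{c}) → =b=> v1
  v1 = b.c.0 | (0 + b.0)\{c} → =b=> v2, =b=> v3
  v2 = b.c.0 | 0\{c} → =b=> v4
  v3 = c.0 | (0 + b.0)\{c} → =b=> v4, =c=> v5
  v4 = c.0 | 0\{c} → =c=> v6
  v5 = 0 | (0 + b.0)\{c} → =b=> v6
  v6 = 0 | 0\{c} → deadlocked
Partition-refinement fixed point:
  B0 = {u0, v0}
  B1 = {u1, v1}
  B2 = {u2, v2}
  B3 = {u4, v4}
  B4 = {u6, v6}
  B5 = {u3, v3}
  B6 = {u5, v5}
u0 ∈ B0, v0 ∈ B0 → same block

bisimilar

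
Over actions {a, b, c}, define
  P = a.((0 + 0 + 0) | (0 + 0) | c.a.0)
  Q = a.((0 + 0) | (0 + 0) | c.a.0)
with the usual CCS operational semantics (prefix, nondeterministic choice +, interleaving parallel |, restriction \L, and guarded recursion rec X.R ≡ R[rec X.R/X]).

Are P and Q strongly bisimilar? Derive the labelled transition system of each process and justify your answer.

YES

P's transition system — 4 states:
  u0 = a.((0 + 0 + 0) | (0 + 0) | c.a.0) | —a→ u1
  u1 = (0 + 0 + 0) | (0 + 0) | c.a.0 | —c→ u2
  u2 = (0 + 0 + 0) | (0 + 0) | a.0 | —a→ u3
  u3 = (0 + 0 + 0) | (0 + 0) | 0 | (no moves)
Q's transition system — 4 states:
  v0 = a.((0 + 0) | (0 + 0) | c.a.0) | —a→ v1
  v1 = (0 + 0) | (0 + 0) | c.a.0 | —c→ v2
  v2 = (0 + 0) | (0 + 0) | a.0 | —a→ v3
  v3 = (0 + 0) | (0 + 0) | 0 | (no moves)
Partition-refinement fixed point:
  B0 = {u0, v0}
  B1 = {u1, v1}
  B2 = {u2, v2}
  B3 = {u3, v3}
u0 ∈ B0, v0 ∈ B0 → same block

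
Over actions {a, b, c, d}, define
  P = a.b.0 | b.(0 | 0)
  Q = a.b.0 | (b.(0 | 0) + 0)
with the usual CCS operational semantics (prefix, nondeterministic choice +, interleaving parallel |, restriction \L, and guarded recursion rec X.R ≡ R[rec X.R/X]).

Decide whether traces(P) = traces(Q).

trace-equivalent

P's transition system — 6 states:
  u0 = a.b.0 | b.(0 | 0) :: ··a··> u1, ··b··> u2
  u1 = b.0 | b.(0 | 0) :: ··b··> u3, ··b··> u4
  u2 = a.b.0 | (0 | 0) :: ··a··> u4
  u3 = 0 | b.(0 | 0) :: ··b··> u5
  u4 = b.0 | (0 | 0) :: ··b··> u5
  u5 = 0 | (0 | 0) :: ∅
Q's transition system — 6 states:
  v0 = a.b.0 | (b.(0 | 0) + 0) :: ··a··> v1, ··b··> v2
  v1 = b.0 | (b.(0 | 0) + 0) :: ··b··> v3, ··b··> v4
  v2 = a.b.0 | (0 | 0) :: ··a··> v4
  v3 = 0 | (b.(0 | 0) + 0) :: ··b··> v5
  v4 = b.0 | (0 | 0) :: ··b··> v5
  v5 = 0 | (0 | 0) :: ∅
Coarsest stable partition (strong bisimilarity classes):
  B0 = {u0, v0}
  B1 = {u1, v1}
  B2 = {u3, u4, v3, v4}
  B3 = {u5, v5}
  B4 = {u2, v2}
u0 ∈ B0, v0 ∈ B0 → same block
Bisimilar ⇒ trace-equivalent.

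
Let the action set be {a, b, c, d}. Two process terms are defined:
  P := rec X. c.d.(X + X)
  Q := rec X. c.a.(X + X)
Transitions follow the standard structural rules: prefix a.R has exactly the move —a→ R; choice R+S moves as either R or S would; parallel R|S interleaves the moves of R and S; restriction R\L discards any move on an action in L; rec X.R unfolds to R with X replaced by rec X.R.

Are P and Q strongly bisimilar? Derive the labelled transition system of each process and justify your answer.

not bisimilar

Reachable graph of P (3 states):
  p0 = rec X. c.d.(X + X) ⊢ --c--▸ p1
  p1 = d.((rec X. c.d.(X + X)) + (rec X. c.d.(X + X))) ⊢ --d--▸ p2
  p2 = (rec X. c.d.(X + X)) + (rec X. c.d.(X + X)) ⊢ --c--▸ p1
Reachable graph of Q (3 states):
  q0 = rec X. c.a.(X + X) ⊢ --c--▸ q1
  q1 = a.((rec X. c.a.(X + X)) + (rec X. c.a.(X + X))) ⊢ --a--▸ q2
  q2 = (rec X. c.a.(X + X)) + (rec X. c.a.(X + X)) ⊢ --c--▸ q1
Coarsest stable partition (strong bisimilarity classes):
  B0 = {p0, p2}
  B1 = {p1}
  B2 = {q0, q2}
  B3 = {q1}
p0 ∈ B0, q0 ∈ B2 → different blocks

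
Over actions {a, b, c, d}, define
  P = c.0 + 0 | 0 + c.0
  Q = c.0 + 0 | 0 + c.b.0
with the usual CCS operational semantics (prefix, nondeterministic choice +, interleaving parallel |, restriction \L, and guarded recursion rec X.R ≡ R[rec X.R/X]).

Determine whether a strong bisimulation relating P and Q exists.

Reachable graph of P (2 states):
  u0 = c.0 + 0 | 0 + c.0 | ··c··> u1
  u1 = 0 | (no moves)
Reachable graph of Q (3 states):
  v0 = c.0 + 0 | 0 + c.b.0 | ··c··> v1, ··c··> v2
  v1 = 0 | (no moves)
  v2 = b.0 | ··b··> v1
Partition-refinement fixed point:
  B0 = {u0}
  B1 = {u1, v1}
  B2 = {v0}
  B3 = {v2}
u0 ∈ B0, v0 ∈ B2 → different blocks

not bisimilar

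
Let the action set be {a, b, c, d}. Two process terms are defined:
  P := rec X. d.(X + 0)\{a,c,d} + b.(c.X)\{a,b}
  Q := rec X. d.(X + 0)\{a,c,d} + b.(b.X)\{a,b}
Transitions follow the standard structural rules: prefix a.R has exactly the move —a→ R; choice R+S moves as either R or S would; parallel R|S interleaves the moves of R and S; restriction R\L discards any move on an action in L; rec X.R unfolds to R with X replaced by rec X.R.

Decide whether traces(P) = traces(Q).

LTS(P): 6 reachable states
  s0 = rec X. d.(X + 0)\{a,c,d} + b.(c.X)\{a,b} ⊢ -b-> s1, -d-> s2
  s1 = (c.(rec X. d.(X + 0)\{a,c,d} + b.(c.X)\{a,b}))\{a,b} ⊢ -c-> s3
  s2 = ((rec X. d.(X + 0)\{a,c,d} + b.(c.X)\{a,b}) + 0)\{a,c,d} ⊢ -b-> s4
  s3 = (rec X. d.(X + 0)\{a,c,d} + b.(c.X)\{a,b})\{a,b} ⊢ -d-> s5
  s4 = (c.(rec X. d.(X + 0)\{a,c,d} + b.(c.X)\{a,b}))\{a,b}\{a,c,d} ⊢ deadlocked
  s5 = ((rec X. d.(X + 0)\{a,c,d} + b.(c.X)\{a,b}) + 0)\{a,c,d}\{a,b} ⊢ deadlocked
LTS(Q): 4 reachable states
  t0 = rec X. d.(X + 0)\{a,c,d} + b.(b.X)\{a,b} ⊢ -b-> t1, -d-> t2
  t1 = (b.(rec X. d.(X + 0)\{a,c,d} + b.(b.X)\{a,b}))\{a,b} ⊢ deadlocked
  t2 = ((rec X. d.(X + 0)\{a,c,d} + b.(b.X)\{a,b}) + 0)\{a,c,d} ⊢ -b-> t3
  t3 = (b.(rec X. d.(X + 0)\{a,c,d} + b.(b.X)\{a,b}))\{a,b}\{a,c,d} ⊢ deadlocked
Executing bc from P (initial set {s0}):
  step 1 (b): {s1}
  step 2 (c): {s3}
  P completes σ.
Executing bc from Q (initial set {t0}):
  step 1 (b): {t1}
  step 2 (c): no successor for Q

traces(P) ≠ traces(Q) — witness ⟨bc⟩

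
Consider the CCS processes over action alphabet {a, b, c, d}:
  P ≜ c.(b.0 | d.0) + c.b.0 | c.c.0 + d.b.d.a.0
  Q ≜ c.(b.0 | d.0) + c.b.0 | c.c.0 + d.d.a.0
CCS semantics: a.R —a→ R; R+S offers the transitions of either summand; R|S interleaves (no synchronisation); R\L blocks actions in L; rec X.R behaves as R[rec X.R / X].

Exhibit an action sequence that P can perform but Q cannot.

db

LTS(P): 15 reachable states
  p0 = c.(b.0 | d.0) + c.b.0 | c.c.0 + d.b.d.a.0 | -c-> p1, -c-> p2, -c-> p3, -d-> p4
  p1 = b.0 | c.c.0 | -b-> p5, -c-> p6
  p2 = b.0 | d.0 | -b-> p7, -d-> p8
  p3 = c.b.0 | c.0 | -c-> p6, -c-> p9
  p4 = b.d.a.0 | -b-> p10
  p5 = 0 | c.c.0 | -c-> p11
  p6 = b.0 | c.0 | -b-> p11, -c-> p8
  p7 = 0 | d.0 | -d-> p12
  p8 = b.0 | 0 | -b-> p12
  p9 = c.b.0 | 0 | -c-> p8
  p10 = d.a.0 | -d-> p13
  p11 = 0 | c.0 | -c-> p12
  p12 = 0 | 0 | ∅
  p13 = a.0 | -a-> p14
  p14 = 0 | ∅
LTS(Q): 14 reachable states
  q0 = c.(b.0 | d.0) + c.b.0 | c.c.0 + d.d.a.0 | -c-> q1, -c-> q2, -c-> q3, -d-> q4
  q1 = b.0 | c.c.0 | -b-> q5, -c-> q6
  q2 = b.0 | d.0 | -b-> q7, -d-> q8
  q3 = c.b.0 | c.0 | -c-> q6, -c-> q9
  q4 = d.a.0 | -d-> q10
  q5 = 0 | c.c.0 | -c-> q11
  q6 = b.0 | c.0 | -b-> q11, -c-> q8
  q7 = 0 | d.0 | -d-> q12
  q8 = b.0 | 0 | -b-> q12
  q9 = c.b.0 | 0 | -c-> q8
  q10 = a.0 | -a-> q13
  q11 = 0 | c.0 | -c-> q12
  q12 = 0 | 0 | ∅
  q13 = 0 | ∅
Trace ⟨db⟩ through P, begin at {p0}:
  [1] d ⇒ {p4}
  [2] b ⇒ {p10}
  ✓ P
Trace ⟨db⟩ through Q, begin at {q0}:
  [1] d ⇒ {q4}
  [2] b ⇒ no successor for Q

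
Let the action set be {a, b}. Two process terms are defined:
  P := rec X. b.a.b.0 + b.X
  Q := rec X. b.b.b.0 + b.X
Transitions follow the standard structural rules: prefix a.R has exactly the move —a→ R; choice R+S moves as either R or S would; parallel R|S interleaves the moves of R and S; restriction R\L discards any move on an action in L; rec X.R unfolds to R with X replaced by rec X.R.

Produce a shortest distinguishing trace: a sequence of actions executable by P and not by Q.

ba

P's transition system — 4 states:
  u0 = rec X. b.a.b.0 + b.X | —b→ u0, —b→ u1
  u1 = a.b.0 | —a→ u2
  u2 = b.0 | —b→ u3
  u3 = 0 | deadlocked
Q's transition system — 4 states:
  v0 = rec X. b.b.b.0 + b.X | —b→ v0, —b→ v1
  v1 = b.b.0 | —b→ v2
  v2 = b.0 | —b→ v3
  v3 = 0 | deadlocked
Run σ = ⟨ba⟩ on P: start {u0}
  after b @ step 1: {u0, u1}
  after a @ step 2: {u2}
  — P admits the full trace.
Run σ = ⟨ba⟩ on Q: start {v0}
  after b @ step 1: {v0, v1}
  after a @ step 2: ∅  — Q cannot continue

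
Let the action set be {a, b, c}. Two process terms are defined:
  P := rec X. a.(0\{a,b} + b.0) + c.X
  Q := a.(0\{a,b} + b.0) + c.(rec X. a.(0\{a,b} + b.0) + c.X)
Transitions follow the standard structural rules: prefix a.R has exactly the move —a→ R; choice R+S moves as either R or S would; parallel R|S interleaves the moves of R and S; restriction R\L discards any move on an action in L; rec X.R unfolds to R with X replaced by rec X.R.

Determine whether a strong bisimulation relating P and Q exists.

P ~ Q

Reachable graph of P (3 states):
  p0 = rec X. a.(0\{a,b} + b.0) + c.X has moves —a→ p1, —c→ p0
  p1 = 0\{a,b} + b.0 has moves —b→ p2
  p2 = 0 has moves ∅
Reachable graph of Q (4 states):
  q0 = a.(0\{a,b} + b.0) + c.(rec X. a.(0\{a,b} + b.0) + c.X) has moves —a→ q1, —c→ q2
  q1 = 0\{a,b} + b.0 has moves —b→ q3
  q2 = rec X. a.(0\{a,b} + b.0) + c.X has moves —a→ q1, —c→ q2
  q3 = 0 has moves ∅
Bisimilarity quotient blocks:
  B0 = {p0, q0, q2}
  B1 = {p1, q1}
  B2 = {p2, q3}
p0 ∈ B0, q0 ∈ B0 → same block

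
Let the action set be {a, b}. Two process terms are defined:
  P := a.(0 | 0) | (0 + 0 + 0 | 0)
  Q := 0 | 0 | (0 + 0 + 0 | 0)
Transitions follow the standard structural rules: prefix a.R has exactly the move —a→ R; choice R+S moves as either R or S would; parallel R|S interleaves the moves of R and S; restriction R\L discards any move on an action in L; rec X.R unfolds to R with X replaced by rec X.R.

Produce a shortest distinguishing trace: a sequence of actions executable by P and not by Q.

a

Reachable graph of P (2 states):
  m0 = a.(0 | 0) | (0 + 0 + 0 | 0) ⊢ -a-> m1
  m1 = 0 | 0 | (0 + 0 + 0 | 0) ⊢ stopped
Reachable graph of Q (1 states):
  n0 = 0 | 0 | (0 + 0 + 0 | 0) ⊢ stopped
Run σ = ⟨a⟩ on P: start {m0}
  after a @ step 1: {m1}
  P completes σ.
Run σ = ⟨a⟩ on Q: start {n0}
  after a @ step 1: ∅  — Q cannot continue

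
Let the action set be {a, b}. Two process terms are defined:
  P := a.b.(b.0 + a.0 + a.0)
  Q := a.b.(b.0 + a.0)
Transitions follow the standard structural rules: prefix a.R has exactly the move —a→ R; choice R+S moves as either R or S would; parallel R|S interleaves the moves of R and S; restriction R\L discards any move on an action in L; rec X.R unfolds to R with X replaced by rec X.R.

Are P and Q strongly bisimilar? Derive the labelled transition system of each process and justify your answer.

LTS(P): 4 reachable states
  u0 = a.b.(b.0 + a.0 + a.0) → -a-> u1
  u1 = b.(b.0 + a.0 + a.0) → -b-> u2
  u2 = b.0 + a.0 + a.0 → -a-> u3, -b-> u3
  u3 = 0 → ·
LTS(Q): 4 reachable states
  v0 = a.b.(b.0 + a.0) → -a-> v1
  v1 = b.(b.0 + a.0) → -b-> v2
  v2 = b.0 + a.0 → -a-> v3, -b-> v3
  v3 = 0 → ·
Coarsest stable partition (strong bisimilarity classes):
  B0 = {u0, v0}
  B1 = {u1, v1}
  B2 = {u2, v2}
  B3 = {u3, v3}
u0 ∈ B0, v0 ∈ B0 → same block

P ~ Q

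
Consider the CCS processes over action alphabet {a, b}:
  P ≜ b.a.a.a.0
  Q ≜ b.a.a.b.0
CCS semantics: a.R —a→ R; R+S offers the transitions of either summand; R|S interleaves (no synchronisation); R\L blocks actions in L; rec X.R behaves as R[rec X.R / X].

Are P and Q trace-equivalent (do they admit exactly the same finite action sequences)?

trace-distinct — witness ⟨baaa⟩

P's transition system — 5 states:
  p0 = b.a.a.a.0 | —b→ p1
  p1 = a.a.a.0 | —a→ p2
  p2 = a.a.0 | —a→ p3
  p3 = a.0 | —a→ p4
  p4 = 0 | ·
Q's transition system — 5 states:
  q0 = b.a.a.b.0 | —b→ q1
  q1 = a.a.b.0 | —a→ q2
  q2 = a.b.0 | —a→ q3
  q3 = b.0 | —b→ q4
  q4 = 0 | ·
Run σ = ⟨baaa⟩ on P: start {p0}
  [1] b ⇒ {p1}
  [2] a ⇒ {p2}
  [3] a ⇒ {p3}
  [4] a ⇒ {p4}
  ✓ P
Run σ = ⟨baaa⟩ on Q: start {q0}
  [1] b ⇒ {q1}
  [2] a ⇒ {q2}
  [3] a ⇒ {q3}
  [4] a ⇒ ∅ (Q stuck)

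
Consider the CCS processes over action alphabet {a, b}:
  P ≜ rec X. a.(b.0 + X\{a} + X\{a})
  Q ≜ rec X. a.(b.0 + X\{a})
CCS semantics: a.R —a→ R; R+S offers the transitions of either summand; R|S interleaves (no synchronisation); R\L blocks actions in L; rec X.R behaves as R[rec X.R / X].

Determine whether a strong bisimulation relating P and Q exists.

P ~ Q

Reachable graph of P (3 states):
  p0 = rec X. a.(b.0 + X\{a} + X\{a}) → =a=> p1
  p1 = b.0 + (rec X. a.(b.0 + X\{a} + X\{a}))\{a} + (rec X. a.(b.0 + X\{a} + X\{a}))\{a} → =b=> p2
  p2 = 0 → deadlocked
Reachable graph of Q (3 states):
  q0 = rec X. a.(b.0 + X\{a}) → =a=> q1
  q1 = b.0 + (rec X. a.(b.0 + X\{a}))\{a} → =b=> q2
  q2 = 0 → deadlocked
Coarsest stable partition (strong bisimilarity classes):
  B0 = {p0, q0}
  B1 = {p1, q1}
  B2 = {p2, q2}
p0 ∈ B0, q0 ∈ B0 → same block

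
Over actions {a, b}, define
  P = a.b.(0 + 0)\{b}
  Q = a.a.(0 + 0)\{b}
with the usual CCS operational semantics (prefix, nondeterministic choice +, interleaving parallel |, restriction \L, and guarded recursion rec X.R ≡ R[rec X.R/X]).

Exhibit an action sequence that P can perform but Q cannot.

ab

P's transition system — 3 states:
  s0 = a.b.(0 + 0)\{b} has moves --a--▸ s1
  s1 = b.(0 + 0)\{b} has moves --b--▸ s2
  s2 = (0 + 0)\{b} has moves ·
Q's transition system — 3 states:
  t0 = a.a.(0 + 0)\{b} has moves --a--▸ t1
  t1 = a.(0 + 0)\{b} has moves --a--▸ t2
  t2 = (0 + 0)\{b} has moves ·
Executing ab from P (initial set {s0}):
  after a @ step 1: {s1}
  after b @ step 2: {s2}
  — P admits the full trace.
Executing ab from Q (initial set {t0}):
  after a @ step 1: {t1}
  after b @ step 2: no successor for Q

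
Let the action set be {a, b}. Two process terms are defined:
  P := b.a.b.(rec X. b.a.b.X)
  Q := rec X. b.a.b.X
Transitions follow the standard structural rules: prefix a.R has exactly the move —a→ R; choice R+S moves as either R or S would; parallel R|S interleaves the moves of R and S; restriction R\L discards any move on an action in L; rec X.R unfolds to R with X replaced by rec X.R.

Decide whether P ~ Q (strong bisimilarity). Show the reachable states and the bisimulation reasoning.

P ~ Q

Reachable graph of P (4 states):
  p0 = b.a.b.(rec X. b.a.b.X) | -b-> p1
  p1 = a.b.(rec X. b.a.b.X) | -a-> p2
  p2 = b.(rec X. b.a.b.X) | -b-> p3
  p3 = rec X. b.a.b.X | -b-> p1
Reachable graph of Q (3 states):
  q0 = rec X. b.a.b.X | -b-> q1
  q1 = a.b.(rec X. b.a.b.X) | -a-> q2
  q2 = b.(rec X. b.a.b.X) | -b-> q0
Bisimilarity quotient blocks:
  B0 = {p0, p3, q0}
  B1 = {p1, q1}
  B2 = {p2, q2}
p0 ∈ B0, q0 ∈ B0 → same block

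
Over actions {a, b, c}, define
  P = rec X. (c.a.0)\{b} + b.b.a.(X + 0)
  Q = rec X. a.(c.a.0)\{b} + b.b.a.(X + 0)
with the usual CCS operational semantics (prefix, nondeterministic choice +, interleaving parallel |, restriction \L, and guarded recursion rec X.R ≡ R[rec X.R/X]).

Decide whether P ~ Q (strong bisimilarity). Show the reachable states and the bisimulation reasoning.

LTS(P): 6 reachable states
  p0 = rec X. (c.a.0)\{b} + b.b.a.(X + 0) has moves ··b··> p1, ··c··> p2
  p1 = b.a.((rec X. (c.a.0)\{b} + b.b.a.(X + 0)) + 0) has moves ··b··> p3
  p2 = (a.0)\{b} has moves ··a··> p4
  p3 = a.((rec X. (c.a.0)\{b} + b.b.a.(X + 0)) + 0) has moves ··a··> p5
  p4 = 0\{b} has moves stopped
  p5 = (rec X. (c.a.0)\{b} + b.b.a.(X + 0)) + 0 has moves ··b··> p1, ··c··> p2
LTS(Q): 7 reachable states
  q0 = rec X. a.(c.a.0)\{b} + b.b.a.(X + 0) has moves ··a··> q1, ··b··> q2
  q1 = (c.a.0)\{b} has moves ··c··> q3
  q2 = b.a.((rec X. a.(c.a.0)\{b} + b.b.a.(X + 0)) + 0) has moves ··b··> q4
  q3 = (a.0)\{b} has moves ··a··> q5
  q4 = a.((rec X. a.(c.a.0)\{b} + b.b.a.(X + 0)) + 0) has moves ··a··> q6
  q5 = 0\{b} has moves stopped
  q6 = (rec X. a.(c.a.0)\{b} + b.b.a.(X + 0)) + 0 has moves ··a··> q1, ··b··> q2
Coarsest stable partition (strong bisimilarity classes):
  B0 = {p0, p5}
  B1 = {p1}
  B2 = {p3}
  B3 = {p2, q3}
  B4 = {p4, q5}
  B5 = {q0, q6}
  B6 = {q1}
  B7 = {q2}
  B8 = {q4}
p0 ∈ B0, q0 ∈ B5 → different blocks

not bisimilar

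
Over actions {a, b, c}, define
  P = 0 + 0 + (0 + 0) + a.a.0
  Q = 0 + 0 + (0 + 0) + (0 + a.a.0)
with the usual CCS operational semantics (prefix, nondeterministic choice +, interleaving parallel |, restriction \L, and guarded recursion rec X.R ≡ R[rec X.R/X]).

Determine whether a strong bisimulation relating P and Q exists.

Reachable graph of P (3 states):
  m0 = 0 + 0 + (0 + 0) + a.a.0 → --a--▸ m1
  m1 = a.0 → --a--▸ m2
  m2 = 0 → ∅
Reachable graph of Q (3 states):
  n0 = 0 + 0 + (0 + 0) + (0 + a.a.0) → --a--▸ n1
  n1 = a.0 → --a--▸ n2
  n2 = 0 → ∅
Bisimilarity quotient blocks:
  B0 = {m0, n0}
  B1 = {m1, n1}
  B2 = {m2, n2}
m0 ∈ B0, n0 ∈ B0 → same block

P ~ Q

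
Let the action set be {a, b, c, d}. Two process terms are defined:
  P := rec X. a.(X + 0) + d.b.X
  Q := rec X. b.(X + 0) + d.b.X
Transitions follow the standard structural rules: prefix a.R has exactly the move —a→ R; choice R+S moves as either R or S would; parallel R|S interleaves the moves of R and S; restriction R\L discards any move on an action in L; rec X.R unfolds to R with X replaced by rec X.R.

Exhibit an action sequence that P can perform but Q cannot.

a

Reachable graph of P (3 states):
  m0 = rec X. a.(X + 0) + d.b.X → =a=> m1, =d=> m2
  m1 = (rec X. a.(X + 0) + d.b.X) + 0 → =a=> m1, =d=> m2
  m2 = b.(rec X. a.(X + 0) + d.b.X) → =b=> m0
Reachable graph of Q (3 states):
  n0 = rec X. b.(X + 0) + d.b.X → =b=> n1, =d=> n2
  n1 = (rec X. b.(X + 0) + d.b.X) + 0 → =b=> n1, =d=> n2
  n2 = b.(rec X. b.(X + 0) + d.b.X) → =b=> n0
Executing a from P (initial set {m0}):
  after a @ step 1: {m1}
  P completes σ.
Executing a from Q (initial set {n0}):
  after a @ step 1: ∅  — Q cannot continue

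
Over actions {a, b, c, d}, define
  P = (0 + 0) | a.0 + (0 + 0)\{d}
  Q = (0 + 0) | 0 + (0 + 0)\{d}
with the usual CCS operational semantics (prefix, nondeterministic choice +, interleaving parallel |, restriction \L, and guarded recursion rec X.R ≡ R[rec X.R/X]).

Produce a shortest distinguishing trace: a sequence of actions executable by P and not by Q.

a

LTS(P): 2 reachable states
  p0 = (0 + 0) | a.0 + (0 + 0)\{d} :: —a→ p1
  p1 = (0 + 0) | 0 :: stopped
LTS(Q): 1 reachable states
  q0 = (0 + 0) | 0 + (0 + 0)\{d} :: stopped
Executing a from P (initial set {p0}):
  after a @ step 1: {p1}
  — P admits the full trace.
Executing a from Q (initial set {q0}):
  after a @ step 1: ∅ (Q stuck)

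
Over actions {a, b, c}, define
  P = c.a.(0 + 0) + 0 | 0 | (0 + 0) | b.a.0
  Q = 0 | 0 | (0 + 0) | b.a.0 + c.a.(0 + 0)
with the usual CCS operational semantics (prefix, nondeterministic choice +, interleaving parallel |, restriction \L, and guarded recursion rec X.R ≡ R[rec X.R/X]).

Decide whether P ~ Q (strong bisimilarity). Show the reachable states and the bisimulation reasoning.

P ~ Q

P's transition system — 5 states:
  s0 = c.a.(0 + 0) + 0 | 0 | (0 + 0) | b.a.0 :: --b--▸ s1, --c--▸ s2
  s1 = 0 | 0 | (0 + 0) | a.0 :: --a--▸ s3
  s2 = a.(0 + 0) :: --a--▸ s4
  s3 = 0 | 0 | (0 + 0) | 0 :: (no moves)
  s4 = 0 + 0 :: (no moves)
Q's transition system — 5 states:
  t0 = 0 | 0 | (0 + 0) | b.a.0 + c.a.(0 + 0) :: --b--▸ t1, --c--▸ t2
  t1 = 0 | 0 | (0 + 0) | a.0 :: --a--▸ t3
  t2 = a.(0 + 0) :: --a--▸ t4
  t3 = 0 | 0 | (0 + 0) | 0 :: (no moves)
  t4 = 0 + 0 :: (no moves)
Partition-refinement fixed point:
  B0 = {s0, t0}
  B1 = {s1, s2, t1, t2}
  B2 = {s3, s4, t3, t4}
s0 ∈ B0, t0 ∈ B0 → same block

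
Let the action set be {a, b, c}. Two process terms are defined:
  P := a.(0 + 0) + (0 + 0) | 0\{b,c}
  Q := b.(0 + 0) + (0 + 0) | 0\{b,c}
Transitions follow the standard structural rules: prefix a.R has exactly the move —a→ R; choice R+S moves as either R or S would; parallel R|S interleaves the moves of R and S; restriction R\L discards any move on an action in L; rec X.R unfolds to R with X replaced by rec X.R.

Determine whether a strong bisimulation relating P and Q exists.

LTS(P): 2 reachable states
  u0 = a.(0 + 0) + (0 + 0) | 0\{b,c} has moves —a→ u1
  u1 = 0 + 0 has moves ∅
LTS(Q): 2 reachable states
  v0 = b.(0 + 0) + (0 + 0) | 0\{b,c} has moves —b→ v1
  v1 = 0 + 0 has moves ∅
Coarsest stable partition (strong bisimilarity classes):
  B0 = {u0}
  B1 = {u1, v1}
  B2 = {v0}
u0 ∈ B0, v0 ∈ B2 → different blocks

not bisimilar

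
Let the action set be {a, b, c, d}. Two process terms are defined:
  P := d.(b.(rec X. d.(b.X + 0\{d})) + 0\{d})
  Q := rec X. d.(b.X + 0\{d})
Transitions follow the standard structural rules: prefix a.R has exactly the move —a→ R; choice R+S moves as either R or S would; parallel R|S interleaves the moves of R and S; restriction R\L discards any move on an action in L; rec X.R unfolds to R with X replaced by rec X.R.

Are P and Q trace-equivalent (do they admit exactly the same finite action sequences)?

Reachable graph of P (3 states):
  p0 = d.(b.(rec X. d.(b.X + 0\{d})) + 0\{d}) → =d=> p1
  p1 = b.(rec X. d.(b.X + 0\{d})) + 0\{d} → =b=> p2
  p2 = rec X. d.(b.X + 0\{d}) → =d=> p1
Reachable graph of Q (2 states):
  q0 = rec X. d.(b.X + 0\{d}) → =d=> q1
  q1 = b.(rec X. d.(b.X + 0\{d})) + 0\{d} → =b=> q0
Coarsest stable partition (strong bisimilarity classes):
  B0 = {p0, p2, q0}
  B1 = {p1, q1}
p0 ∈ B0, q0 ∈ B0 → same block
Bisimilar ⇒ trace-equivalent.

YES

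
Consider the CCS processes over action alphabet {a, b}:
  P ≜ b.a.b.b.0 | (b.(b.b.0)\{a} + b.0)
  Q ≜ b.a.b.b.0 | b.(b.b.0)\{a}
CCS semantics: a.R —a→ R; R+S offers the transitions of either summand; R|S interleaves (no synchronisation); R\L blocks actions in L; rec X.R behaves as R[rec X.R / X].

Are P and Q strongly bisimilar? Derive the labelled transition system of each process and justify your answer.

Reachable graph of P (25 states):
  m0 = b.a.b.b.0 | (b.(b.b.0)\{a} + b.0) has moves ··b··> m1, ··b··> m2, ··b··> m3
  m1 = a.b.b.0 | (b.(b.b.0)\{a} + b.0) has moves ··a··> m4, ··b··> m5, ··b··> m6
  m2 = b.a.b.b.0 | (b.b.0)\{a} has moves ··b··> m5, ··b··> m7
  m3 = b.a.b.b.0 | 0 has moves ··b··> m6
  m4 = b.b.0 | (b.(b.b.0)\{a} + b.0) has moves ··b··> m10, ··b··> m8, ··b··> m9
  m5 = a.b.b.0 | (b.b.0)\{a} has moves ··a··> m9, ··b··> m11
  m6 = a.b.b.0 | 0 has moves ··a··> m10
  m7 = b.a.b.b.0 | (b.0)\{a} has moves ··b··> m11, ··b··> m12
  m8 = b.0 | (b.(b.b.0)\{a} + b.0) has moves ··b··> m13, ··b··> m14, ··b··> m15
  m9 = b.b.0 | (b.b.0)\{a} has moves ··b··> m14, ··b··> m16
  m10 = b.b.0 | 0 has moves ··b··> m15
  m11 = a.b.b.0 | (b.0)\{a} has moves ··a··> m16, ··b··> m17
  m12 = b.a.b.b.0 | 0\{a} has moves ··b··> m17
  m13 = 0 | (b.(b.b.0)\{a} + b.0) has moves ··b··> m18, ··b··> m19
  m14 = b.0 | (b.b.0)\{a} has moves ··b··> m18, ··b··> m20
  m15 = b.0 | 0 has moves ··b··> m19
  m16 = b.b.0 | (b.0)\{a} has moves ··b··> m20, ··b··> m21
  m17 = a.b.b.0 | 0\{a} has moves ··a··> m21
  m18 = 0 | (b.b.0)\{a} has moves ··b··> m22
  m19 = 0 | 0 has moves ∅
  m20 = b.0 | (b.0)\{a} has moves ··b··> m22, ··b··> m23
  m21 = b.b.0 | 0\{a} has moves ··b··> m23
  m22 = 0 | (b.0)\{a} has moves ··b··> m24
  m23 = b.0 | 0\{a} has moves ··b··> m24
  m24 = 0 | 0\{a} has moves ∅
Reachable graph of Q (20 states):
  n0 = b.a.b.b.0 | b.(b.b.0)\{a} has moves ··b··> n1, ··b··> n2
  n1 = a.b.b.0 | b.(b.b.0)\{a} has moves ··a··> n3, ··b··> n4
  n2 = b.a.b.b.0 | (b.b.0)\{a} has moves ··b··> n4, ··b··> n5
  n3 = b.b.0 | b.(b.b.0)\{a} has moves ··b··> n6, ··b··> n7
  n4 = a.b.b.0 | (b.b.0)\{a} has moves ··a··> n7, ··b··> n8
  n5 = b.a.b.b.0 | (b.0)\{a} has moves ··b··> n8, ··b··> n9
  n6 = b.0 | b.(b.b.0)\{a} has moves ··b··> n10, ··b··> n11
  n7 = b.b.0 | (b.b.0)\{a} has moves ··b··> n11, ··b··> n12
  n8 = a.b.b.0 | (b.0)\{a} has moves ··a··> n12, ··b··> n13
  n9 = b.a.b.b.0 | 0\{a} has moves ··b··> n13
  n10 = 0 | b.(b.b.0)\{a} has moves ··b··> n14
  n11 = b.0 | (b.b.0)\{a} has moves ··b··> n14, ··b··> n15
  n12 = b.b.0 | (b.0)\{a} has moves ··b··> n15, ··b··> n16
  n13 = a.b.b.0 | 0\{a} has moves ··a··> n16
  n14 = 0 | (b.b.0)\{a} has moves ··b··> n17
  n15 = b.0 | (b.0)\{a} has moves ··b··> n17, ··b··> n18
  n16 = b.b.0 | 0\{a} has moves ··b··> n18
  n17 = 0 | (b.0)\{a} has moves ··b··> n19
  n18 = b.0 | 0\{a} has moves ··b··> n19
  n19 = 0 | 0\{a} has moves ∅
Bisimilarity quotient blocks:
  B0 = {m0}
  B1 = {m1}
  B2 = {m17, m6, n13}
  B3 = {m10, m18, m20, m21, n14, n15, n16}
  B4 = {m15, m22, m23, n17, n18}
  B5 = {m19, m24, n19}
  B6 = {m4}
  B7 = {m9, n6, n7}
  B8 = {m14, m16, n10, n11, n12}
  B9 = {m8}
  B10 = {m13}
  B11 = {m5, n4}
  B12 = {m11, n8}
  B13 = {m12, m3, n9}
  B14 = {m2, n2}
  B15 = {m7, n5}
  B16 = {n0}
  B17 = {n1}
  B18 = {n3}
m0 ∈ B0, n0 ∈ B16 → different blocks

not bisimilar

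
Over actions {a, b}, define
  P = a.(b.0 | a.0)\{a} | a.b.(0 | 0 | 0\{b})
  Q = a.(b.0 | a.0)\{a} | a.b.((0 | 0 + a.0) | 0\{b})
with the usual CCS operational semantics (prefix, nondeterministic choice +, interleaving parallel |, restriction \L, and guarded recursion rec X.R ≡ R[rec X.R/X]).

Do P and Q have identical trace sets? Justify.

P's transition system — 9 states:
  p0 = a.(b.0 | a.0)\{a} | a.b.(0 | 0 | 0\{b}) | -a-> p1, -a-> p2
  p1 = (b.0 | a.0)\{a} | a.b.(0 | 0 | 0\{b}) | -a-> p3, -b-> p4
  p2 = a.(b.0 | a.0)\{a} | b.(0 | 0 | 0\{b}) | -a-> p3, -b-> p5
  p3 = (b.0 | a.0)\{a} | b.(0 | 0 | 0\{b}) | -b-> p6, -b-> p7
  p4 = (0 | a.0)\{a} | a.b.(0 | 0 | 0\{b}) | -a-> p6
  p5 = a.(b.0 | a.0)\{a} | (0 | 0 | 0\{b}) | -a-> p7
  p6 = (0 | a.0)\{a} | b.(0 | 0 | 0\{b}) | -b-> p8
  p7 = (b.0 | a.0)\{a} | (0 | 0 | 0\{b}) | -b-> p8
  p8 = (0 | a.0)\{a} | (0 | 0 | 0\{b}) | (no moves)
Q's transition system — 12 states:
  q0 = a.(b.0 | a.0)\{a} | a.b.((0 | 0 + a.0) | 0\{b}) | -a-> q1, -a-> q2
  q1 = (b.0 | a.0)\{a} | a.b.((0 | 0 + a.0) | 0\{b}) | -a-> q3, -b-> q4
  q2 = a.(b.0 | a.0)\{a} | b.((0 | 0 + a.0) | 0\{b}) | -a-> q3, -b-> q5
  q3 = (b.0 | a.0)\{a} | b.((0 | 0 + a.0) | 0\{b}) | -b-> q6, -b-> q7
  q4 = (0 | a.0)\{a} | a.b.((0 | 0 + a.0) | 0\{b}) | -a-> q6
  q5 = a.(b.0 | a.0)\{a} | ((0 | 0 + a.0) | 0\{b}) | -a-> q7, -a-> q8
  q6 = (0 | a.0)\{a} | b.((0 | 0 + a.0) | 0\{b}) | -b-> q9
  q7 = (b.0 | a.0)\{a} | ((0 | 0 + a.0) | 0\{b}) | -a-> q10, -b-> q9
  q8 = a.(b.0 | a.0)\{a} | (0 | 0\{b}) | -a-> q10
  q9 = (0 | a.0)\{a} | ((0 | 0 + a.0) | 0\{b}) | -a-> q11
  q10 = (b.0 | a.0)\{a} | (0 | 0\{b}) | -b-> q11
  q11 = (0 | a.0)\{a} | (0 | 0\{b}) | (no moves)
Executing aaba from Q (initial set {q0}):
  after a @ step 1: {q1, q2}
  after a @ step 2: {q3}
  after b @ step 3: {q6, q7}
  after a @ step 4: {q10}
  — Q admits the full trace.
Executing aaba from P (initial set {p0}):
  after a @ step 1: {p1, p2}
  after a @ step 2: {p3}
  after b @ step 3: {p6, p7}
  after a @ step 4: ∅  — P cannot continue

NO — witness ⟨aaba⟩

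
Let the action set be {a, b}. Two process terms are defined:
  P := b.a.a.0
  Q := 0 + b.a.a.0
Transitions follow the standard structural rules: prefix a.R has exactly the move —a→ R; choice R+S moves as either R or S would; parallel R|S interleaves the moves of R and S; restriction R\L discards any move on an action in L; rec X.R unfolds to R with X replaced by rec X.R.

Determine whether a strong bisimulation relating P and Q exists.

P ~ Q

P's transition system — 4 states:
  p0 = b.a.a.0 | —b→ p1
  p1 = a.a.0 | —a→ p2
  p2 = a.0 | —a→ p3
  p3 = 0 | (no moves)
Q's transition system — 4 states:
  q0 = 0 + b.a.a.0 | —b→ q1
  q1 = a.a.0 | —a→ q2
  q2 = a.0 | —a→ q3
  q3 = 0 | (no moves)
Partition-refinement fixed point:
  B0 = {p0, q0}
  B1 = {p1, q1}
  B2 = {p2, q2}
  B3 = {p3, q3}
p0 ∈ B0, q0 ∈ B0 → same block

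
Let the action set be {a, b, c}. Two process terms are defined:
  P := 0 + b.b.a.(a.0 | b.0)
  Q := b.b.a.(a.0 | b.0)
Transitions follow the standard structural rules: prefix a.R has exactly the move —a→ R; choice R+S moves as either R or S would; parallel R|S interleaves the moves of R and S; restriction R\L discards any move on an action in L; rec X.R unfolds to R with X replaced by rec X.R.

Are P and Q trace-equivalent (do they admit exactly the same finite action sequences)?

trace-equivalent

P's transition system — 7 states:
  m0 = 0 + b.b.a.(a.0 | b.0) ⊢ -b-> m1
  m1 = b.a.(a.0 | b.0) ⊢ -b-> m2
  m2 = a.(a.0 | b.0) ⊢ -a-> m3
  m3 = a.0 | b.0 ⊢ -a-> m4, -b-> m5
  m4 = 0 | b.0 ⊢ -b-> m6
  m5 = a.0 | 0 ⊢ -a-> m6
  m6 = 0 | 0 ⊢ ∅
Q's transition system — 7 states:
  n0 = b.b.a.(a.0 | b.0) ⊢ -b-> n1
  n1 = b.a.(a.0 | b.0) ⊢ -b-> n2
  n2 = a.(a.0 | b.0) ⊢ -a-> n3
  n3 = a.0 | b.0 ⊢ -a-> n4, -b-> n5
  n4 = 0 | b.0 ⊢ -b-> n6
  n5 = a.0 | 0 ⊢ -a-> n6
  n6 = 0 | 0 ⊢ ∅
Partition-refinement fixed point:
  B0 = {m0, n0}
  B1 = {m1, n1}
  B2 = {m2, n2}
  B3 = {m3, n3}
  B4 = {m4, n4}
  B5 = {m6, n6}
  B6 = {m5, n5}
m0 ∈ B0, n0 ∈ B0 → same block
Bisimilar ⇒ trace-equivalent.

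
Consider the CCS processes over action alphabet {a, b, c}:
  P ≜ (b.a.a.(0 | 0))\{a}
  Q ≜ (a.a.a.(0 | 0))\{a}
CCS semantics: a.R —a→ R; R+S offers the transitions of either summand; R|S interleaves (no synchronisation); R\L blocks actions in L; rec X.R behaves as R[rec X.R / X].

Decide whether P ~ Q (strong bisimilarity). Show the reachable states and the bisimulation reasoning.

Reachable graph of P (2 states):
  p0 = (b.a.a.(0 | 0))\{a} :: =b=> p1
  p1 = (a.a.(0 | 0))\{a} :: (no moves)
Reachable graph of Q (1 states):
  q0 = (a.a.a.(0 | 0))\{a} :: (no moves)
Bisimilarity quotient blocks:
  B0 = {p0}
  B1 = {p1, q0}
p0 ∈ B0, q0 ∈ B1 → different blocks

P ≁ Q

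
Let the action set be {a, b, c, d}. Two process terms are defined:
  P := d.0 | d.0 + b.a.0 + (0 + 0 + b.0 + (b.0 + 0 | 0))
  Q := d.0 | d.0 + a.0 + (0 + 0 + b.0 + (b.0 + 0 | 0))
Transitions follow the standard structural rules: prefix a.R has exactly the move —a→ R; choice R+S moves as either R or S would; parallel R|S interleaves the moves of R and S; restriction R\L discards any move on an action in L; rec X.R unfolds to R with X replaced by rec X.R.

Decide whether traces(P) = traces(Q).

LTS(P): 6 reachable states
  p0 = d.0 | d.0 + b.a.0 + (0 + 0 + b.0 + (b.0 + 0 | 0)) | --b--▸ p1, --b--▸ p2, --d--▸ p3, --d--▸ p4
  p1 = 0 | deadlocked
  p2 = a.0 | --a--▸ p1
  p3 = 0 | d.0 | --d--▸ p5
  p4 = d.0 | 0 | --d--▸ p5
  p5 = 0 | 0 | deadlocked
LTS(Q): 5 reachable states
  q0 = d.0 | d.0 + a.0 + (0 + 0 + b.0 + (b.0 + 0 | 0)) | --a--▸ q1, --b--▸ q1, --d--▸ q2, --d--▸ q3
  q1 = 0 | deadlocked
  q2 = 0 | d.0 | --d--▸ q4
  q3 = d.0 | 0 | --d--▸ q4
  q4 = 0 | 0 | deadlocked
Executing ba from P (initial set {p0}):
  step 1 (b): {p1, p2}
  step 2 (a): {p1}
  P completes σ.
Executing ba from Q (initial set {q0}):
  step 1 (b): {q1}
  step 2 (a): ∅ (Q stuck)

trace-distinct — witness ⟨ba⟩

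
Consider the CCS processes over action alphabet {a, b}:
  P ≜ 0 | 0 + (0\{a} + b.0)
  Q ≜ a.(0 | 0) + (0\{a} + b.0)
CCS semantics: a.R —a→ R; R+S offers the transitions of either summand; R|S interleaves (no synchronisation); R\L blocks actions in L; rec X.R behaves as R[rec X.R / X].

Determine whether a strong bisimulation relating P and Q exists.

P's transition system — 2 states:
  s0 = 0 | 0 + (0\{a} + b.0) ⊢ --b--▸ s1
  s1 = 0 ⊢ (no moves)
Q's transition system — 3 states:
  t0 = a.(0 | 0) + (0\{a} + b.0) ⊢ --a--▸ t1, --b--▸ t2
  t1 = 0 | 0 ⊢ (no moves)
  t2 = 0 ⊢ (no moves)
Coarsest stable partition (strong bisimilarity classes):
  B0 = {s0}
  B1 = {s1, t1, t2}
  B2 = {t0}
s0 ∈ B0, t0 ∈ B2 → different blocks

P ≁ Q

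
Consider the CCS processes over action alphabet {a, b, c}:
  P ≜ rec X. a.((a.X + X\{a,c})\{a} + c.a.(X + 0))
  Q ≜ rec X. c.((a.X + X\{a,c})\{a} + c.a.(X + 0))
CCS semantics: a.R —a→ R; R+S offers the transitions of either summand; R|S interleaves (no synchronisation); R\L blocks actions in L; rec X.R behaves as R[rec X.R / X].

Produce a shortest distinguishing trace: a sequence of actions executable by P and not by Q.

P's transition system — 4 states:
  p0 = rec X. a.((a.X + X\{a,c})\{a} + c.a.(X + 0)) ⊢ —a→ p1
  p1 = (a.(rec X. a.((a.X + X\{a,c})\{a} + c.a.(X + 0))) + (rec X. a.((a.X + X\{a,c})\{a} + c.a.(X + 0)))\{a,c})\{a} + c.a.((rec X. a.((a.X + X\{a,c})\{a} + c.a.(X + 0))) + 0) ⊢ —c→ p2
  p2 = a.((rec X. a.((a.X + X\{a,c})\{a} + c.a.(X + 0))) + 0) ⊢ —a→ p3
  p3 = (rec X. a.((a.X + X\{a,c})\{a} + c.a.(X + 0))) + 0 ⊢ —a→ p1
Q's transition system — 4 states:
  q0 = rec X. c.((a.X + X\{a,c})\{a} + c.a.(X + 0)) ⊢ —c→ q1
  q1 = (a.(rec X. c.((a.X + X\{a,c})\{a} + c.a.(X + 0))) + (rec X. c.((a.X + X\{a,c})\{a} + c.a.(X + 0)))\{a,c})\{a} + c.a.((rec X. c.((a.X + X\{a,c})\{a} + c.a.(X + 0))) + 0) ⊢ —c→ q2
  q2 = a.((rec X. c.((a.X + X\{a,c})\{a} + c.a.(X + 0))) + 0) ⊢ —a→ q3
  q3 = (rec X. c.((a.X + X\{a,c})\{a} + c.a.(X + 0))) + 0 ⊢ —c→ q1
Run σ = ⟨a⟩ on P: start {p0}
  [1] a ⇒ {p1}
  — P admits the full trace.
Run σ = ⟨a⟩ on Q: start {q0}
  [1] a ⇒ no successor for Q

a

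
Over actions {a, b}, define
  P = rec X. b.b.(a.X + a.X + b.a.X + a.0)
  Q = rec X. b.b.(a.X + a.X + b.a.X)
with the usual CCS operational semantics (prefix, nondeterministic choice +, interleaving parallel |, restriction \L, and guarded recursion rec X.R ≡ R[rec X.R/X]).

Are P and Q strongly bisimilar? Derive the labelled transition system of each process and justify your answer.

P's transition system — 5 states:
  u0 = rec X. b.b.(a.X + a.X + b.a.X + a.0) → --b--▸ u1
  u1 = b.(a.(rec X. b.b.(a.X + a.X + b.a.X + a.0)) + a.(rec X. b.b.(a.X + a.X + b.a.X + a.0)) + b.a.(rec X. b.b.(a.X + a.X + b.a.X + a.0)) + a.0) → --b--▸ u2
  u2 = a.(rec X. b.b.(a.X + a.X + b.a.X + a.0)) + a.(rec X. b.b.(a.X + a.X + b.a.X + a.0)) + b.a.(rec X. b.b.(a.X + a.X + b.a.X + a.0)) + a.0 → --a--▸ u0, --a--▸ u3, --b--▸ u4
  u3 = 0 → (no moves)
  u4 = a.(rec X. b.b.(a.X + a.X + b.a.X + a.0)) → --a--▸ u0
Q's transition system — 4 states:
  v0 = rec X. b.b.(a.X + a.X + b.a.X) → --b--▸ v1
  v1 = b.(a.(rec X. b.b.(a.X + a.X + b.a.X)) + a.(rec X. b.b.(a.X + a.X + b.a.X)) + b.a.(rec X. b.b.(a.X + a.X + b.a.X))) → --b--▸ v2
  v2 = a.(rec X. b.b.(a.X + a.X + b.a.X)) + a.(rec X. b.b.(a.X + a.X + b.a.X)) + b.a.(rec X. b.b.(a.X + a.X + b.a.X)) → --a--▸ v0, --b--▸ v3
  v3 = a.(rec X. b.b.(a.X + a.X + b.a.X)) → --a--▸ v0
Partition-refinement fixed point:
  B0 = {u0}
  B1 = {u1}
  B2 = {u2}
  B3 = {u3}
  B4 = {u4}
  B5 = {v0}
  B6 = {v1}
  B7 = {v2}
  B8 = {v3}
u0 ∈ B0, v0 ∈ B5 → different blocks

P ≁ Q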